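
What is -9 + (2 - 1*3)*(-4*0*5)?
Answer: -9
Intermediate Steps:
-9 + (2 - 1*3)*(-4*0*5) = -9 + (2 - 3)*(0*5) = -9 - 1*0 = -9 + 0 = -9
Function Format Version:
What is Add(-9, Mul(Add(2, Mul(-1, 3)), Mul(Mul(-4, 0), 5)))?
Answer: -9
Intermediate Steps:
Add(-9, Mul(Add(2, Mul(-1, 3)), Mul(Mul(-4, 0), 5))) = Add(-9, Mul(Add(2, -3), Mul(0, 5))) = Add(-9, Mul(-1, 0)) = Add(-9, 0) = -9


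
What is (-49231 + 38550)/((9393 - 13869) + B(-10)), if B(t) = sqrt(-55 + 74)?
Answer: 47808156/20034557 + 10681*sqrt(19)/20034557 ≈ 2.3886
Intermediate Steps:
B(t) = sqrt(19)
(-49231 + 38550)/((9393 - 13869) + B(-10)) = (-49231 + 38550)/((9393 - 13869) + sqrt(19)) = -10681/(-4476 + sqrt(19))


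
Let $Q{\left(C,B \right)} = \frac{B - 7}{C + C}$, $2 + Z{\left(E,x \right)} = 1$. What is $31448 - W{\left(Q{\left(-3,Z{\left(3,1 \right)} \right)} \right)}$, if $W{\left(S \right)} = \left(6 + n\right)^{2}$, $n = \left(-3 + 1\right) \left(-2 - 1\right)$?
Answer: $31304$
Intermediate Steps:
$Z{\left(E,x \right)} = -1$ ($Z{\left(E,x \right)} = -2 + 1 = -1$)
$n = 6$ ($n = \left(-2\right) \left(-3\right) = 6$)
$Q{\left(C,B \right)} = \frac{-7 + B}{2 C}$
$W{\left(S \right)} = 144$ ($W{\left(S \right)} = \left(6 + 6\right)^{2} = 12^{2} = 144$)
$31448 - W{\left(Q{\left(-3,Z{\left(3,1 \right)} \right)} \right)} = 31448 - 144 = 31304$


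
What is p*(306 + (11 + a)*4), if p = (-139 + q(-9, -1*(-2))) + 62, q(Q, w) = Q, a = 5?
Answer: -31820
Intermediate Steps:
p = -86 (p = (-139 - 9) + 62 = -148 + 62 = -86)
p*(306 + (11 + a)*4) = -86*(306 + (11 + 5)*4) = -86*(306 + 16*4) = -86*(306 + 64) = -86*370 = -31820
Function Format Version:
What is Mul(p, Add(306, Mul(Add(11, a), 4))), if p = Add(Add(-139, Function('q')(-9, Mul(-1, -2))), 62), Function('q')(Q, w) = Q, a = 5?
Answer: -31820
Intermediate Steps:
p = -86 (p = Add(Add(-139, -9), 62) = Add(-148, 62) = -86)
Mul(p, Add(306, Mul(Add(11, a), 4))) = Mul(-86, Add(306, Mul(Add(11, 5), 4))) = Mul(-86, Add(306, Mul(16, 4))) = Mul(-86, Add(306, 64)) = Mul(-86, 370) = -31820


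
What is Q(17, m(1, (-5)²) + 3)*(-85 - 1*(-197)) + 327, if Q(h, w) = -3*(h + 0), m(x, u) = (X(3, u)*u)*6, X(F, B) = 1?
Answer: -5385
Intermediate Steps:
m(x, u) = 6*u (m(x, u) = (1*u)*6 = u*6 = 6*u)
Q(h, w) = -3*h
Q(17, m(1, (-5)²) + 3)*(-85 - 1*(-197)) + 327 = (-3*17)*(-85 - 1*(-197)) + 327 = -51*(-85 + 197) + 327 = -51*112 + 327 = -5712 + 327 = -5385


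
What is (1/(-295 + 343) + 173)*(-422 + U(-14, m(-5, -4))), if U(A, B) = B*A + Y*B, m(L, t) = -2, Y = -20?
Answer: -489995/8 ≈ -61249.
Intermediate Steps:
U(A, B) = -20*B + A*B (U(A, B) = B*A - 20*B = A*B - 20*B = -20*B + A*B)
(1/(-295 + 343) + 173)*(-422 + U(-14, m(-5, -4))) = (1/(-295 + 343) + 173)*(-422 - 2*(-20 - 14)) = (1/48 + 173)*(-422 - 2*(-34)) = (1/48 + 173)*(-422 + 68) = (8305/48)*(-354) = -489995/8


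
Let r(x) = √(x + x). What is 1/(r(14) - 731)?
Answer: -731/534333 - 2*√7/534333 ≈ -0.0013780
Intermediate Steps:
r(x) = √2*√x (r(x) = √(2*x) = √2*√x)
1/(r(14) - 731) = 1/(√2*√14 - 731) = 1/(2*√7 - 731) = 1/(-731 + 2*√7)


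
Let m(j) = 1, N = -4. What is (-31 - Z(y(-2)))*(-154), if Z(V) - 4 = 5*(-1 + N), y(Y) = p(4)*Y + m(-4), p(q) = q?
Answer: 1540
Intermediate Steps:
y(Y) = 1 + 4*Y (y(Y) = 4*Y + 1 = 1 + 4*Y)
Z(V) = -21 (Z(V) = 4 + 5*(-1 - 4) = 4 + 5*(-5) = 4 - 25 = -21)
(-31 - Z(y(-2)))*(-154) = (-31 - 1*(-21))*(-154) = (-31 + 21)*(-154) = -10*(-154) = 1540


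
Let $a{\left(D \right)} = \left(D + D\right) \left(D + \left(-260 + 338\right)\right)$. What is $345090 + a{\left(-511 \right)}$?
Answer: $787616$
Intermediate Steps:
$a{\left(D \right)} = 2 D \left(78 + D\right)$ ($a{\left(D \right)} = 2 D \left(D + 78\right) = 2 D \left(78 + D\right)$)
$345090 + a{\left(-511 \right)} = 345090 + 2 \left(-511\right) \left(78 - 511\right) = 345090 + 2 \left(-511\right) \left(-433\right) = 345090 + 442526 = 787616$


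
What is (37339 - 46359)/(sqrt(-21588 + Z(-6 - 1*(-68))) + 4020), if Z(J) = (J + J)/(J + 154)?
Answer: -1958061600/873827321 + 27060*I*sqrt(6994326)/873827321 ≈ -2.2408 + 0.081898*I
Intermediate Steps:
Z(J) = 2*J/(154 + J) (Z(J) = (2*J)/(154 + J) = 2*J/(154 + J))
(37339 - 46359)/(sqrt(-21588 + Z(-6 - 1*(-68))) + 4020) = (37339 - 46359)/(sqrt(-21588 + 2*(-6 - 1*(-68))/(154 + (-6 - 1*(-68)))) + 4020) = -9020/(sqrt(-21588 + 2*(-6 + 68)/(154 + (-6 + 68))) + 4020) = -9020/(sqrt(-21588 + 2*62/(154 + 62)) + 4020) = -9020/(sqrt(-21588 + 2*62/216) + 4020) = -9020/(sqrt(-21588 + 2*62*(1/216)) + 4020) = -9020/(sqrt(-21588 + 31/54) + 4020) = -9020/(sqrt(-1165721/54) + 4020) = -9020/(I*sqrt(6994326)/18 + 4020) = -9020/(4020 + I*sqrt(6994326)/18)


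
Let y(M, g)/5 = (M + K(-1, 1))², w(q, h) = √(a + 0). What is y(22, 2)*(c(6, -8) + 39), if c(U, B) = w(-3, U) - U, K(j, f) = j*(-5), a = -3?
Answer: 120285 + 3645*I*√3 ≈ 1.2029e+5 + 6313.3*I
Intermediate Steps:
K(j, f) = -5*j
w(q, h) = I*√3 (w(q, h) = √(-3 + 0) = √(-3) = I*√3)
c(U, B) = -U + I*√3 (c(U, B) = I*√3 - U = -U + I*√3)
y(M, g) = 5*(5 + M)² (y(M, g) = 5*(M - 5*(-1))² = 5*(M + 5)² = 5*(5 + M)²)
y(22, 2)*(c(6, -8) + 39) = (5*(5 + 22)²)*((-1*6 + I*√3) + 39) = (5*27²)*((-6 + I*√3) + 39) = (5*729)*(33 + I*√3) = 3645*(33 + I*√3) = 120285 + 3645*I*√3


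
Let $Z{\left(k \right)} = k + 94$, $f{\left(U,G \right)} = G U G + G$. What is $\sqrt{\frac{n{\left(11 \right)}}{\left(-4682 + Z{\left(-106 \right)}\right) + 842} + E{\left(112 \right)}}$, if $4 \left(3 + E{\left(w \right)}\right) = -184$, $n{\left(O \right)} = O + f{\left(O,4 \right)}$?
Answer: $\frac{i \sqrt{20216473}}{642} \approx 7.0035 i$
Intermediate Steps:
$f{\left(U,G \right)} = G + U G^{2}$ ($f{\left(U,G \right)} = U G^{2} + G = G + U G^{2}$)
$Z{\left(k \right)} = 94 + k$
$n{\left(O \right)} = 4 + 17 O$ ($n{\left(O \right)} = O + 4 \left(1 + 4 O\right) = O + \left(4 + 16 O\right) = 4 + 17 O$)
$E{\left(w \right)} = -49$ ($E{\left(w \right)} = -3 + \frac{1}{4} \left(-184\right) = -3 - 46 = -49$)
$\sqrt{\frac{n{\left(11 \right)}}{\left(-4682 + Z{\left(-106 \right)}\right) + 842} + E{\left(112 \right)}} = \sqrt{\frac{4 + 17 \cdot 11}{\left(-4682 + \left(94 - 106\right)\right) + 842} - 49} = \sqrt{\frac{4 + 187}{\left(-4682 - 12\right) + 842} - 49} = \sqrt{\frac{191}{-4694 + 842} - 49} = \sqrt{\frac{191}{-3852} - 49} = \sqrt{191 \left(- \frac{1}{3852}\right) - 49} = \sqrt{- \frac{191}{3852} - 49} = \sqrt{- \frac{188939}{3852}} = \frac{i \sqrt{20216473}}{642}$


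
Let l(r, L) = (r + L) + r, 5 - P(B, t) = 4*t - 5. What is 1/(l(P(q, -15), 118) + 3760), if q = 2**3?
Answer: 1/4018 ≈ 0.00024888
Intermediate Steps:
q = 8
P(B, t) = 10 - 4*t (P(B, t) = 5 - (4*t - 5) = 5 - (-5 + 4*t) = 5 + (5 - 4*t) = 10 - 4*t)
l(r, L) = L + 2*r (l(r, L) = (L + r) + r = L + 2*r)
1/(l(P(q, -15), 118) + 3760) = 1/((118 + 2*(10 - 4*(-15))) + 3760) = 1/((118 + 2*(10 + 60)) + 3760) = 1/((118 + 2*70) + 3760) = 1/((118 + 140) + 3760) = 1/(258 + 3760) = 1/4018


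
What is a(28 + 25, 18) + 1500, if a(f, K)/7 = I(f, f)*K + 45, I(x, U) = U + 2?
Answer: 8745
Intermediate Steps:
I(x, U) = 2 + U
a(f, K) = 315 + 7*K*(2 + f) (a(f, K) = 7*((2 + f)*K + 45) = 7*(K*(2 + f) + 45) = 7*(45 + K*(2 + f)) = 315 + 7*K*(2 + f))
a(28 + 25, 18) + 1500 = (315 + 7*18*(2 + (28 + 25))) + 1500 = (315 + 7*18*(2 + 53)) + 1500 = (315 + 7*18*55) + 1500 = (315 + 6930) + 1500 = 7245 + 1500 = 8745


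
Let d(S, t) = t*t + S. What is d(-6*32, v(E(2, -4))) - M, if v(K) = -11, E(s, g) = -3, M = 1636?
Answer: -1707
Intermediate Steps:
d(S, t) = S + t**2 (d(S, t) = t**2 + S = S + t**2)
d(-6*32, v(E(2, -4))) - M = (-6*32 + (-11)**2) - 1*1636 = (-192 + 121) - 1636 = -71 - 1636 = -1707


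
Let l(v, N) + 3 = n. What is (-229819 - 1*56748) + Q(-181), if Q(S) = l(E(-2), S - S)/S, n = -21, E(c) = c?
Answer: -51868603/181 ≈ -2.8657e+5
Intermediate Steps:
l(v, N) = -24 (l(v, N) = -3 - 21 = -24)
Q(S) = -24/S
(-229819 - 1*56748) + Q(-181) = (-229819 - 1*56748) - 24/(-181) = (-229819 - 56748) - 24*(-1/181) = -286567 + 24/181 = -51868603/181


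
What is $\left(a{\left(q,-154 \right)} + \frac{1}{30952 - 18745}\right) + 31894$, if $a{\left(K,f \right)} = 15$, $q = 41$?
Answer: $\frac{389513164}{12207} \approx 31909.0$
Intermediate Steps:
$\left(a{\left(q,-154 \right)} + \frac{1}{30952 - 18745}\right) + 31894 = \left(15 + \frac{1}{30952 - 18745}\right) + 31894 = \left(15 + \frac{1}{12207}\right) + 31894 = \frac{183106}{12207} + 31894 = \frac{389513164}{12207}$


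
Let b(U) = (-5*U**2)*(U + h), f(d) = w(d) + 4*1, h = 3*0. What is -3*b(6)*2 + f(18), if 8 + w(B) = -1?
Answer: 6475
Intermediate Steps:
w(B) = -9 (w(B) = -8 - 1 = -9)
h = 0
f(d) = -5 (f(d) = -9 + 4*1 = -9 + 4 = -5)
b(U) = -5*U**3 (b(U) = (-5*U**2)*(U + 0) = (-5*U**2)*U = -5*U**3)
-3*b(6)*2 + f(18) = -(-15)*6**3*2 - 5 = -(-15)*216*2 - 5 = -3*(-1080)*2 - 5 = 3240*2 - 5 = 6480 - 5 = 6475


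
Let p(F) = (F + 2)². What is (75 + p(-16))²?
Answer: 73441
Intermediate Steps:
p(F) = (2 + F)²
(75 + p(-16))² = (75 + (2 - 16)²)² = (75 + (-14)²)² = (75 + 196)² = 271² = 73441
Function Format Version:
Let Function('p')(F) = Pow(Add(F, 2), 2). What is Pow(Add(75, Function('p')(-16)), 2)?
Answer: 73441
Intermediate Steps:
Function('p')(F) = Pow(Add(2, F), 2)
Pow(Add(75, Function('p')(-16)), 2) = Pow(Add(75, Pow(Add(2, -16), 2)), 2) = Pow(Add(75, Pow(-14, 2)), 2) = Pow(Add(75, 196), 2) = Pow(271, 2) = 73441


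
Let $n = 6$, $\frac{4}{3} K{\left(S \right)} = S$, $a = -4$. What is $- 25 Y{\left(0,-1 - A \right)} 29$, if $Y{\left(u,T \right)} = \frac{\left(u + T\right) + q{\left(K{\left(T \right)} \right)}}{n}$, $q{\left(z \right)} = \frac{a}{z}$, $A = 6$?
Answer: $\frac{94975}{126} \approx 753.77$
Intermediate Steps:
$K{\left(S \right)} = \frac{3 S}{4}$
$q{\left(z \right)} = - \frac{4}{z}$
$Y{\left(u,T \right)} = - \frac{8}{9 T} + \frac{T}{6} + \frac{u}{6}$ ($Y{\left(u,T \right)} = \frac{\left(u + T\right) - \frac{4}{\frac{3}{4} T}}{6} = \left(\left(T + u\right) - 4 \frac{4}{3 T}\right) \frac{1}{6} = \left(\left(T + u\right) - \frac{16}{3 T}\right) \frac{1}{6} = \left(T + u - \frac{16}{3 T}\right) \frac{1}{6} = - \frac{8}{9 T} + \frac{T}{6} + \frac{u}{6}$)
$- 25 Y{\left(0,-1 - A \right)} 29 = - 25 \frac{-16 + 3 \left(-1 - 6\right) \left(\left(-1 - 6\right) + 0\right)}{18 \left(-1 - 6\right)} 29 = - 25 \frac{-16 + 3 \left(-7\right) \left(-7 + 0\right)}{18 \left(-7\right)} 29 = - 25 \cdot \frac{1}{18} \left(- \frac{1}{7}\right) \left(-16 + 3 \left(-7\right) \left(-7\right)\right) 29 = - 25 \cdot \frac{1}{18} \left(- \frac{1}{7}\right) \left(-16 + 147\right) 29 = - 25 \cdot \frac{1}{18} \left(- \frac{1}{7}\right) 131 \cdot 29 = \left(-25\right) \left(- \frac{131}{126}\right) 29 = \frac{3275}{126} \cdot 29 = \frac{94975}{126}$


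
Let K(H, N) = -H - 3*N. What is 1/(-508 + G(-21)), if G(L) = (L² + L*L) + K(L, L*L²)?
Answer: 1/28178 ≈ 3.5489e-5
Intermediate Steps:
G(L) = -L - 3*L³ + 2*L² (G(L) = (L² + L*L) + (-L - 3*L*L²) = (L² + L²) + (-L - 3*L³) = 2*L² + (-L - 3*L³) = -L - 3*L³ + 2*L²)
1/(-508 + G(-21)) = 1/(-508 - 21*(-1 - 3*(-21)² + 2*(-21))) = 1/(-508 - 21*(-1 - 3*441 - 42)) = 1/(-508 - 21*(-1 - 1323 - 42)) = 1/(-508 - 21*(-1366)) = 1/(-508 + 28686) = 1/28178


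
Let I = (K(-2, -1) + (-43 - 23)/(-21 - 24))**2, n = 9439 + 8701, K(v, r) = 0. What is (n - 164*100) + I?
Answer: 391984/225 ≈ 1742.2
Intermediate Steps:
n = 18140
I = 484/225 (I = (0 + (-43 - 23)/(-21 - 24))**2 = (0 - 66/(-45))**2 = (0 - 66*(-1/45))**2 = (0 + 22/15)**2 = (22/15)**2 = 484/225 ≈ 2.1511)
(n - 164*100) + I = (18140 - 164*100) + 484/225 = (18140 - 16400) + 484/225 = 1740 + 484/225 = 391984/225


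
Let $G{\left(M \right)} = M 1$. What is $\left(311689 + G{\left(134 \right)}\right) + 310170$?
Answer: $621993$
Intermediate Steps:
$G{\left(M \right)} = M$
$\left(311689 + G{\left(134 \right)}\right) + 310170 = \left(311689 + 134\right) + 310170 = 311823 + 310170 = 621993$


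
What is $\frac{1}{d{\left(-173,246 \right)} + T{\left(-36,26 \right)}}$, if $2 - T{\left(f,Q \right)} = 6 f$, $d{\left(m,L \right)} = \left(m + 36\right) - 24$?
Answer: $\frac{1}{57} \approx 0.017544$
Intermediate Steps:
$d{\left(m,L \right)} = 12 + m$ ($d{\left(m,L \right)} = \left(36 + m\right) - 24 = 12 + m$)
$T{\left(f,Q \right)} = 2 - 6 f$
$\frac{1}{d{\left(-173,246 \right)} + T{\left(-36,26 \right)}} = \frac{1}{\left(12 - 173\right) + \left(2 - -216\right)} = \frac{1}{-161 + \left(2 + 216\right)} = \frac{1}{-161 + 218} = \frac{1}{57}$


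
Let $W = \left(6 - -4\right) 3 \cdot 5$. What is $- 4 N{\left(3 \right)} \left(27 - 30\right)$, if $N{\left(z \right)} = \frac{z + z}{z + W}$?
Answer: $\frac{8}{17} \approx 0.47059$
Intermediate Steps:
$W = 150$ ($W = \left(6 + 4\right) 3 \cdot 5 = 10 \cdot 3 \cdot 5 = 30 \cdot 5 = 150$)
$N{\left(z \right)} = \frac{2 z}{150 + z}$ ($N{\left(z \right)} = \frac{z + z}{z + 150} = \frac{2 z}{150 + z}$)
$- 4 N{\left(3 \right)} \left(27 - 30\right) = - 4 \cdot 2 \cdot 3 \frac{1}{150 + 3} \left(27 - 30\right) = - 4 \cdot 2 \cdot 3 \cdot \frac{1}{153} \left(-3\right) = \left(-4\right) \frac{2}{51} \left(-3\right) = \left(- \frac{8}{51}\right) \left(-3\right) = \frac{8}{17}$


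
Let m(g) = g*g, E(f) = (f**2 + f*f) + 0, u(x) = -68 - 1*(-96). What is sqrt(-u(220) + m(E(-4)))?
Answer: 2*sqrt(249) ≈ 31.559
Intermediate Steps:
u(x) = 28 (u(x) = -68 + 96 = 28)
E(f) = 2*f**2 (E(f) = (f**2 + f**2) + 0 = 2*f**2 + 0 = 2*f**2)
m(g) = g**2
sqrt(-u(220) + m(E(-4))) = sqrt(-1*28 + (2*(-4)**2)**2) = sqrt(-28 + (2*16)**2) = sqrt(-28 + 32**2) = sqrt(-28 + 1024) = sqrt(996) = 2*sqrt(249)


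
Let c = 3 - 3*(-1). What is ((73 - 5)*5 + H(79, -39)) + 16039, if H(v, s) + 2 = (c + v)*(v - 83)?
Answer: 16037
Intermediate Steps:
c = 6 (c = 3 + 3 = 6)
H(v, s) = -2 + (-83 + v)*(6 + v) (H(v, s) = -2 + (6 + v)*(v - 83) = -2 + (6 + v)*(-83 + v) = -2 + (-83 + v)*(6 + v))
((73 - 5)*5 + H(79, -39)) + 16039 = ((73 - 5)*5 + (-500 + 79² - 77*79)) + 16039 = (68*5 + (-500 + 6241 - 6083)) + 16039 = (340 - 342) + 16039 = -2 + 16039 = 16037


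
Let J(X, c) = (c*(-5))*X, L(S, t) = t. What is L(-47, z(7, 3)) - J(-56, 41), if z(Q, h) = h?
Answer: -11477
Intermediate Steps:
J(X, c) = -5*X*c (J(X, c) = (-5*c)*X = -5*X*c)
L(-47, z(7, 3)) - J(-56, 41) = 3 - (-5)*(-56)*41 = 3 - 1*11480 = 3 - 11480 = -11477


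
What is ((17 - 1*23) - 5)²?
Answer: 121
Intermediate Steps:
((17 - 1*23) - 5)² = ((17 - 23) - 5)² = (-6 - 5)² = (-11)² = 121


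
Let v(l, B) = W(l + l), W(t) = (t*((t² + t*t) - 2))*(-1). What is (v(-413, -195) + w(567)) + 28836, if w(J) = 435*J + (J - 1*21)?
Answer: 1127394327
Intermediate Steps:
w(J) = -21 + 436*J (w(J) = 435*J + (J - 21) = 435*J + (-21 + J) = -21 + 436*J)
W(t) = -t*(-2 + 2*t²) (W(t) = (t*((t² + t²) - 2))*(-1) = (t*(2*t² - 2))*(-1) = (t*(-2 + 2*t²))*(-1) = -t*(-2 + 2*t²))
v(l, B) = 4*l*(1 - 4*l²) (v(l, B) = 2*(l + l)*(1 - (l + l)²) = 2*(2*l)*(1 - (2*l)²) = 2*(2*l)*(1 - 4*l²) = 4*l*(1 - 4*l²))
(v(-413, -195) + w(567)) + 28836 = ((-16*(-413)³ + 4*(-413)) + (-21 + 436*567)) + 28836 = ((-16*(-70444997) - 1652) + (-21 + 247212)) + 28836 = ((1127119952 - 1652) + 247191) + 28836 = (1127118300 + 247191) + 28836 = 1127365491 + 28836 = 1127394327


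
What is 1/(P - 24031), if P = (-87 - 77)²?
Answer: 1/2865 ≈ 0.00034904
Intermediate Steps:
P = 26896 (P = (-164)² = 26896)
1/(P - 24031) = 1/(26896 - 24031) = 1/2865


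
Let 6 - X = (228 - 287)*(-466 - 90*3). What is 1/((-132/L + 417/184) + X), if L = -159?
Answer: -9752/423382139 ≈ -2.3034e-5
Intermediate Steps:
X = -43418 (X = 6 - (228 - 287)*(-466 - 90*3) = 6 - (-59)*(-466 - 270) = 6 - (-59)*(-736) = 6 - 1*43424 = 6 - 43424 = -43418)
1/((-132/L + 417/184) + X) = 1/((-132/(-159) + 417/184) - 43418) = 1/((-132*(-1/159) + 417*(1/184)) - 43418) = 1/((44/53 + 417/184) - 43418) = 1/(30197/9752 - 43418) = 1/(-423382139/9752) = -9752/423382139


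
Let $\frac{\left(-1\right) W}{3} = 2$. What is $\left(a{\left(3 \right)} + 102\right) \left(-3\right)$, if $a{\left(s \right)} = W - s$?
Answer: $-279$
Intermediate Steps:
$W = -6$ ($W = \left(-3\right) 2 = -6$)
$a{\left(s \right)} = -6 - s$
$\left(a{\left(3 \right)} + 102\right) \left(-3\right) = \left(\left(-6 - 3\right) + 102\right) \left(-3\right) = \left(-9 + 102\right) \left(-3\right) = 93 \left(-3\right) = -279$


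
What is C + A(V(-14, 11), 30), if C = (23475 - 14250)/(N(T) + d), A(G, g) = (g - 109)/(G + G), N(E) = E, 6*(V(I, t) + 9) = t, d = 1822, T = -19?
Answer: 274662/25843 ≈ 10.628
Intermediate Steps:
V(I, t) = -9 + t/6
A(G, g) = (-109 + g)/(2*G) (A(G, g) = (-109 + g)/((2*G)) = (-109 + g)*(1/(2*G)) = (-109 + g)/(2*G))
C = 3075/601 (C = (23475 - 14250)/(-19 + 1822) = 9225/1803 = 9225*(1/1803) = 3075/601 ≈ 5.1165)
C + A(V(-14, 11), 30) = 3075/601 + (-109 + 30)/(2*(-9 + (⅙)*11)) = 3075/601 + (½)*(-79)/(-9 + 11/6) = 3075/601 + (½)*(-79)/(-43/6) = 3075/601 + (½)*(-6/43)*(-79) = 3075/601 + 237/43 = 274662/25843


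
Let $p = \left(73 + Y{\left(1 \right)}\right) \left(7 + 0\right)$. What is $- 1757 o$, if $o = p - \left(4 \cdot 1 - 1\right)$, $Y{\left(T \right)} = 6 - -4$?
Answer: $-1015546$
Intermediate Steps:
$Y{\left(T \right)} = 10$ ($Y{\left(T \right)} = 6 + 4 = 10$)
$p = 581$ ($p = \left(73 + 10\right) \left(7 + 0\right) = 83 \cdot 7 = 581$)
$o = 578$ ($o = 581 - \left(4 \cdot 1 - 1\right) = 581 - \left(4 - 1\right) = 581 - 3 = 578$)
$- 1757 o = \left(-1757\right) 578 = -1015546$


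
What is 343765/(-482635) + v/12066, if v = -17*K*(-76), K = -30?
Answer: -761826703/194115797 ≈ -3.9246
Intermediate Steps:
v = -38760 (v = -17*(-30)*(-76) = 510*(-76) = -38760)
343765/(-482635) + v/12066 = 343765/(-482635) - 38760/12066 = 343765*(-1/482635) - 38760*1/12066 = -68753/96527 - 6460/2011 = -761826703/194115797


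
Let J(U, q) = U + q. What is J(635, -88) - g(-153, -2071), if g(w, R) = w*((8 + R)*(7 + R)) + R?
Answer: 651481514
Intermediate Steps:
g(w, R) = R + w*(7 + R)*(8 + R) (g(w, R) = w*((7 + R)*(8 + R)) + R = w*(7 + R)*(8 + R) + R = R + w*(7 + R)*(8 + R))
J(635, -88) - g(-153, -2071) = (635 - 88) - (-2071 + 56*(-153) - 153*(-2071)² + 15*(-2071)*(-153)) = 547 - (-2071 - 8568 - 153*4289041 + 4752945) = 547 - (-2071 - 8568 - 656223273 + 4752945) = 547 - 1*(-651480967) = 547 + 651480967 = 651481514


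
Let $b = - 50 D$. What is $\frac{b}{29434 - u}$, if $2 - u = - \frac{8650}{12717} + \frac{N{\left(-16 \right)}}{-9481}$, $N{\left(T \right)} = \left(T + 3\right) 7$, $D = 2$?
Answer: $- \frac{12056987700}{3548531766461} \approx -0.0033977$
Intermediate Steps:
$N{\left(T \right)} = 21 + 7 T$ ($N{\left(T \right)} = \left(3 + T\right) 7 = 21 + 7 T$)
$b = -100$ ($b = \left(-50\right) 2 = -100$)
$u = \frac{321993157}{120569877}$ ($u = 2 - \left(- \frac{8650}{12717} + \frac{21 + 7 \left(-16\right)}{-9481}\right) = 2 - \left(\left(-8650\right) \frac{1}{12717} + \left(21 - 112\right) \left(- \frac{1}{9481}\right)\right) = 2 - \left(- \frac{8650}{12717} - - \frac{91}{9481}\right) = 2 - \left(- \frac{8650}{12717} + \frac{91}{9481}\right) = 2 - - \frac{80853403}{120569877} = 2 + \frac{80853403}{120569877} = \frac{321993157}{120569877} \approx 2.6706$)
$\frac{b}{29434 - u} = - \frac{100}{29434 - \frac{321993157}{120569877}} = - \frac{100}{\frac{3548531766461}{120569877}} = \left(-100\right) \frac{120569877}{3548531766461} = - \frac{12056987700}{3548531766461}$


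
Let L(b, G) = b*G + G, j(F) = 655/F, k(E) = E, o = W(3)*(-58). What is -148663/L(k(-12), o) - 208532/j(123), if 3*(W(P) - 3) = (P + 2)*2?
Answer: -311214585987/7939910 ≈ -39196.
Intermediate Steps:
W(P) = 13/3 + 2*P/3 (W(P) = 3 + ((P + 2)*2)/3 = 3 + ((2 + P)*2)/3 = 3 + (4 + 2*P)/3 = 3 + (4/3 + 2*P/3) = 13/3 + 2*P/3)
o = -1102/3 (o = (13/3 + (⅔)*3)*(-58) = (13/3 + 2)*(-58) = (19/3)*(-58) = -1102/3 ≈ -367.33)
L(b, G) = G + G*b (L(b, G) = G*b + G = G + G*b)
-148663/L(k(-12), o) - 208532/j(123) = -148663*(-3/(1102*(1 - 12))) - 208532/(655/123) = -148663/((-1102/3*(-11))) - 208532/(655*(1/123)) = -148663/12122/3 - 208532/655/123 = -148663*3/12122 - 208532*123/655 = -445989/12122 - 25649436/655 = -311214585987/7939910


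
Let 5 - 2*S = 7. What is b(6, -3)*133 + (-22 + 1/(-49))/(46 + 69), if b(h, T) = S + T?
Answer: -2998899/5635 ≈ -532.19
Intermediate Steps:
S = -1 (S = 5/2 - 1/2*7 = 5/2 - 7/2 = -1)
b(h, T) = -1 + T
b(6, -3)*133 + (-22 + 1/(-49))/(46 + 69) = (-1 - 3)*133 + (-22 + 1/(-49))/(46 + 69) = -4*133 + (-22 - 1/49)/115 = -532 - 1079/49*1/115 = -532 - 1079/5635 = -2998899/5635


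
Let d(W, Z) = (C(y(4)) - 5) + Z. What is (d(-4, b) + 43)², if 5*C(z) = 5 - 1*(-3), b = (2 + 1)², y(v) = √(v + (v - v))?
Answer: 59049/25 ≈ 2362.0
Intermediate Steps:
y(v) = √v (y(v) = √(v + 0) = √v)
b = 9 (b = 3² = 9)
C(z) = 8/5 (C(z) = (5 - 1*(-3))/5 = (5 + 3)/5 = (⅕)*8 = 8/5)
d(W, Z) = -17/5 + Z (d(W, Z) = (8/5 - 5) + Z = -17/5 + Z)
(d(-4, b) + 43)² = ((-17/5 + 9) + 43)² = (28/5 + 43)² = (243/5)² = 59049/25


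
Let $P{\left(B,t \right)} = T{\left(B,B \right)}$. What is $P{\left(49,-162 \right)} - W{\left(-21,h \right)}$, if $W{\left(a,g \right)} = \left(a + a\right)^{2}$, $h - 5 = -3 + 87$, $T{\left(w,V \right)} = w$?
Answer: $-1715$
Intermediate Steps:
$h = 89$ ($h = 5 + \left(-3 + 87\right) = 5 + 84 = 89$)
$W{\left(a,g \right)} = 4 a^{2}$ ($W{\left(a,g \right)} = \left(2 a\right)^{2} = 4 a^{2}$)
$P{\left(B,t \right)} = B$
$P{\left(49,-162 \right)} - W{\left(-21,h \right)} = 49 - 4 \left(-21\right)^{2} = 49 - 4 \cdot 441 = 49 - 1764 = -1715$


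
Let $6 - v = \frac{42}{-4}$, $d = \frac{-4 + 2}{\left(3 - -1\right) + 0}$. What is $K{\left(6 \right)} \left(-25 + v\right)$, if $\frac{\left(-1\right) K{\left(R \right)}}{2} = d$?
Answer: $- \frac{17}{2} \approx -8.5$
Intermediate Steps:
$d = - \frac{1}{2}$ ($d = - \frac{2}{\left(3 + 1\right) + 0} = - \frac{2}{4 + 0} = - \frac{2}{4} = \left(-2\right) \frac{1}{4} = - \frac{1}{2} \approx -0.5$)
$K{\left(R \right)} = 1$ ($K{\left(R \right)} = \left(-2\right) \left(- \frac{1}{2}\right) = 1$)
$v = \frac{33}{2}$ ($v = 6 - \frac{42}{-4} = 6 - 42 \left(- \frac{1}{4}\right) = 6 - - \frac{21}{2} = 6 + \frac{21}{2} = \frac{33}{2} \approx 16.5$)
$K{\left(6 \right)} \left(-25 + v\right) = 1 \left(-25 + \frac{33}{2}\right) = 1 \left(- \frac{17}{2}\right) = - \frac{17}{2}$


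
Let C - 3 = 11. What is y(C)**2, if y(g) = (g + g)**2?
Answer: 614656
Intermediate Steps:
C = 14 (C = 3 + 11 = 14)
y(g) = 4*g**2 (y(g) = (2*g)**2 = 4*g**2)
y(C)**2 = (4*14**2)**2 = (4*196)**2 = 784**2 = 614656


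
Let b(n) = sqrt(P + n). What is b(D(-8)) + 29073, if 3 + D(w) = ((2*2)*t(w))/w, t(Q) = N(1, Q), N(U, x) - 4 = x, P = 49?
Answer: 29073 + 4*sqrt(3) ≈ 29080.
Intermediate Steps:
N(U, x) = 4 + x
t(Q) = 4 + Q
D(w) = -3 + (16 + 4*w)/w (D(w) = -3 + ((2*2)*(4 + w))/w = -3 + (4*(4 + w))/w = -3 + (16 + 4*w)/w)
b(n) = sqrt(49 + n)
b(D(-8)) + 29073 = sqrt(49 + (16 - 8)/(-8)) + 29073 = sqrt(49 - 1/8*8) + 29073 = sqrt(49 - 1) + 29073 = sqrt(48) + 29073 = 4*sqrt(3) + 29073 = 29073 + 4*sqrt(3)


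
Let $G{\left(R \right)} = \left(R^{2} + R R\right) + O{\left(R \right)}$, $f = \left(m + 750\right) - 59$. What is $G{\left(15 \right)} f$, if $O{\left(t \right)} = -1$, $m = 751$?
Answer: $647458$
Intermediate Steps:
$f = 1442$ ($f = \left(751 + 750\right) - 59 = 1501 - 59 = 1442$)
$G{\left(R \right)} = -1 + 2 R^{2}$ ($G{\left(R \right)} = \left(R^{2} + R R\right) - 1 = \left(R^{2} + R^{2}\right) - 1 = 2 R^{2} - 1 = -1 + 2 R^{2}$)
$G{\left(15 \right)} f = \left(-1 + 2 \cdot 15^{2}\right) 1442 = \left(-1 + 2 \cdot 225\right) 1442 = \left(-1 + 450\right) 1442 = 449 \cdot 1442 = 647458$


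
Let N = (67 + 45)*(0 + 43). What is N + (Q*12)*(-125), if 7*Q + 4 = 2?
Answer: 36712/7 ≈ 5244.6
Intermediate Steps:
Q = -2/7 (Q = -4/7 + (1/7)*2 = -4/7 + 2/7 = -2/7 ≈ -0.28571)
N = 4816 (N = 112*43 = 4816)
N + (Q*12)*(-125) = 4816 - 2/7*12*(-125) = 4816 - 24/7*(-125) = 4816 + 3000/7 = 36712/7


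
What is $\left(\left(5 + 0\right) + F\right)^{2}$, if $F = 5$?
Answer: $100$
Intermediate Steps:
$\left(\left(5 + 0\right) + F\right)^{2} = \left(\left(5 + 0\right) + 5\right)^{2} = \left(5 + 5\right)^{2} = 10^{2} = 100$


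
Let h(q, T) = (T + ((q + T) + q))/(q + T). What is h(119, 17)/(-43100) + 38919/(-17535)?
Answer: -55914799/25191950 ≈ -2.2196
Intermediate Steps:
h(q, T) = (2*T + 2*q)/(T + q) (h(q, T) = (T + ((T + q) + q))/(T + q) = (T + (T + 2*q))/(T + q) = (2*T + 2*q)/(T + q))
h(119, 17)/(-43100) + 38919/(-17535) = 2/(-43100) + 38919/(-17535) = 2*(-1/43100) + 38919*(-1/17535) = -1/21550 - 12973/5845 = -55914799/25191950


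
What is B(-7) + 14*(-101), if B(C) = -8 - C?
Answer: -1415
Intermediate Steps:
B(-7) + 14*(-101) = (-8 - 1*(-7)) + 14*(-101) = (-8 + 7) - 1414 = -1 - 1414 = -1415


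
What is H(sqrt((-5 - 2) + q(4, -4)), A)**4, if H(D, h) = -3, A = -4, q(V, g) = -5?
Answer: 81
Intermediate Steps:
H(sqrt((-5 - 2) + q(4, -4)), A)**4 = (-3)**4 = 81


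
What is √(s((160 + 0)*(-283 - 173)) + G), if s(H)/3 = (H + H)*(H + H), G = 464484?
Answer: 2*√15969600921 ≈ 2.5274e+5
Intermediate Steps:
s(H) = 12*H² (s(H) = 3*((H + H)*(H + H)) = 3*((2*H)*(2*H)) = 3*(4*H²) = 12*H²)
√(s((160 + 0)*(-283 - 173)) + G) = √(12*((160 + 0)*(-283 - 173))² + 464484) = √(12*(160*(-456))² + 464484) = √(12*(-72960)² + 464484) = √(12*5323161600 + 464484) = √(63877939200 + 464484) = √63878403684 = 2*√15969600921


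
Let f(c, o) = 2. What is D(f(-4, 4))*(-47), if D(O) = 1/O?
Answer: -47/2 ≈ -23.500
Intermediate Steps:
D(O) = 1/O
D(f(-4, 4))*(-47) = -47/2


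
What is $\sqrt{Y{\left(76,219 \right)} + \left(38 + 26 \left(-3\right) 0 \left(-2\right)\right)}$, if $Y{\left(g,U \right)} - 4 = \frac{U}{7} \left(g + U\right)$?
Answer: $\frac{3 \sqrt{50477}}{7} \approx 96.287$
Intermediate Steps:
$Y{\left(g,U \right)} = 4 + \frac{U \left(U + g\right)}{7}$ ($Y{\left(g,U \right)} = 4 + \frac{U}{7} \left(g + U\right) = 4 + U \frac{1}{7} \left(U + g\right) = 4 + \frac{U}{7} \left(U + g\right) = 4 + \frac{U \left(U + g\right)}{7}$)
$\sqrt{Y{\left(76,219 \right)} + \left(38 + 26 \left(-3\right) 0 \left(-2\right)\right)} = \sqrt{\left(4 + \frac{219^{2}}{7} + \frac{1}{7} \cdot 219 \cdot 76\right) + \left(38 + 26 \left(-3\right) 0 \left(-2\right)\right)} = \sqrt{\left(4 + \frac{1}{7} \cdot 47961 + \frac{16644}{7}\right) + \left(38 + 26 \cdot 0 \left(-2\right)\right)} = \sqrt{\left(4 + \frac{47961}{7} + \frac{16644}{7}\right) + \left(38 + 26 \cdot 0\right)} = \sqrt{\frac{64633}{7} + \left(38 + 0\right)} = \sqrt{\frac{64633}{7} + 38} = \sqrt{\frac{64899}{7}} = \frac{3 \sqrt{50477}}{7}$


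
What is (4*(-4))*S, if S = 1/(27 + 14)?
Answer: -16/41 ≈ -0.39024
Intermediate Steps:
S = 1/41 ≈ 0.024390
(4*(-4))*S = (4*(-4))*(1/41) = -16*1/41 = -16/41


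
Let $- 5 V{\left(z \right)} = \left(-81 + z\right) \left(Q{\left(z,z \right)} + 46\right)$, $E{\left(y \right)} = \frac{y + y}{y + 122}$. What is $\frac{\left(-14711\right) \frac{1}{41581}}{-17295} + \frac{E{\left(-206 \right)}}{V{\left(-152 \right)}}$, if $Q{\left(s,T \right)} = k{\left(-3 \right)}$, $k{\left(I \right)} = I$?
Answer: $\frac{2894992466}{1172922877245} \approx 0.0024682$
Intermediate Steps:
$Q{\left(s,T \right)} = -3$
$E{\left(y \right)} = \frac{2 y}{122 + y}$
$V{\left(z \right)} = \frac{3483}{5} - \frac{43 z}{5}$ ($V{\left(z \right)} = - \frac{\left(-81 + z\right) \left(-3 + 46\right)}{5} = - \frac{\left(-81 + z\right) 43}{5} = - \frac{-3483 + 43 z}{5} = \frac{3483}{5} - \frac{43 z}{5}$)
$\frac{\left(-14711\right) \frac{1}{41581}}{-17295} + \frac{E{\left(-206 \right)}}{V{\left(-152 \right)}} = \frac{\left(-14711\right) \frac{1}{41581}}{-17295} + \frac{2 \left(-206\right) \frac{1}{122 - 206}}{\frac{3483}{5} - - \frac{6536}{5}} = \left(-14711\right) \frac{1}{41581} \left(- \frac{1}{17295}\right) + \frac{2 \left(-206\right) \frac{1}{-84}}{\frac{3483}{5} + \frac{6536}{5}} = \left(- \frac{14711}{41581}\right) \left(- \frac{1}{17295}\right) + \frac{2 \left(-206\right) \left(- \frac{1}{84}\right)}{\frac{10019}{5}} = \frac{14711}{719143395} + \frac{103}{21} \cdot \frac{5}{10019} = \frac{14711}{719143395} + \frac{515}{210399} = \frac{2894992466}{1172922877245}$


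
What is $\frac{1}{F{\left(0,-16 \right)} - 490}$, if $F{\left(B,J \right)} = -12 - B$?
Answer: $- \frac{1}{502} \approx -0.001992$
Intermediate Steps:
$\frac{1}{F{\left(0,-16 \right)} - 490} = \frac{1}{\left(-12 - 0\right) - 490} = \frac{1}{\left(-12 + 0\right) - 490} = \frac{1}{-12 - 490} = \frac{1}{-502} = - \frac{1}{502}$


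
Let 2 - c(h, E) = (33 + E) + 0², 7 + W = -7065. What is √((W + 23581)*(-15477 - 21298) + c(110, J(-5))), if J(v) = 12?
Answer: I*√607118518 ≈ 24640.0*I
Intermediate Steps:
W = -7072 (W = -7 - 7065 = -7072)
c(h, E) = -31 - E (c(h, E) = 2 - ((33 + E) + 0²) = 2 - ((33 + E) + 0) = 2 - (33 + E) = 2 + (-33 - E) = -31 - E)
√((W + 23581)*(-15477 - 21298) + c(110, J(-5))) = √((-7072 + 23581)*(-15477 - 21298) + (-31 - 1*12)) = √(16509*(-36775) + (-31 - 12)) = √(-607118475 - 43) = √(-607118518) = I*√607118518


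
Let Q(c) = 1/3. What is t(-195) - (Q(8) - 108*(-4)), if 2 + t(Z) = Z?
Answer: -1888/3 ≈ -629.33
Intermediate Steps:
Q(c) = ⅓ (Q(c) = 1*(⅓) = ⅓)
t(Z) = -2 + Z
t(-195) - (Q(8) - 108*(-4)) = (-2 - 195) - (⅓ - 108*(-4)) = -197 - (⅓ + 432) = -197 - 1*1297/3 = -197 - 1297/3 = -1888/3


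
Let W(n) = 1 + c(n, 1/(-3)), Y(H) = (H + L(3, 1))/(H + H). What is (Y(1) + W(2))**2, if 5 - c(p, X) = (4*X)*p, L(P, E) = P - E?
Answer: 3721/36 ≈ 103.36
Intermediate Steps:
Y(H) = (2 + H)/(2*H) (Y(H) = (H + (3 - 1*1))/(H + H) = (H + (3 - 1))/((2*H)) = (H + 2)*(1/(2*H)) = (2 + H)*(1/(2*H)) = (2 + H)/(2*H))
c(p, X) = 5 - 4*X*p
W(n) = 6 + 4*n/3 (W(n) = 1 + (5 - 4*1/(-3)*n) = 1 + (5 - 4*1*(-1/3)*n) = 1 + (5 - 4*(-1/3)*n) = 1 + (5 + 4*n/3) = 6 + 4*n/3)
(Y(1) + W(2))**2 = ((1/2)*(2 + 1)/1 + (6 + (4/3)*2))**2 = ((1/2)*1*3 + (6 + 8/3))**2 = (3/2 + 26/3)**2 = (61/6)**2 = 3721/36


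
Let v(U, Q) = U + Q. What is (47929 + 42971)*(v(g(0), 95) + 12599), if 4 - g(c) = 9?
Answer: 1153430100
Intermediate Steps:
g(c) = -5 (g(c) = 4 - 1*9 = 4 - 9 = -5)
v(U, Q) = Q + U
(47929 + 42971)*(v(g(0), 95) + 12599) = (47929 + 42971)*((95 - 5) + 12599) = 90900*(90 + 12599) = 90900*12689 = 1153430100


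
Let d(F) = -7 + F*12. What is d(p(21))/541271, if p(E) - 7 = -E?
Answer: -175/541271 ≈ -0.00032331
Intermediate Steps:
p(E) = 7 - E
d(F) = -7 + 12*F
d(p(21))/541271 = (-7 + 12*(7 - 1*21))/541271 = (-7 + 12*(7 - 21))*(1/541271) = (-7 + 12*(-14))*(1/541271) = (-7 - 168)*(1/541271) = -175*1/541271 = -175/541271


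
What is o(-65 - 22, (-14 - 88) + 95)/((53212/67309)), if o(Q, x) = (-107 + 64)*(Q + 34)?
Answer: 2894287/1004 ≈ 2882.8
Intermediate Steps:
o(Q, x) = -1462 - 43*Q (o(Q, x) = -43*(34 + Q) = -1462 - 43*Q)
o(-65 - 22, (-14 - 88) + 95)/((53212/67309)) = (-1462 - 43*(-65 - 22))/((53212/67309)) = (-1462 - 43*(-87))/((53212*(1/67309))) = (-1462 + 3741)/(53212/67309) = 2279*(67309/53212) = 2894287/1004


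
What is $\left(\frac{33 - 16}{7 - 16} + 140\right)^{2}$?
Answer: $\frac{1545049}{81} \approx 19075.0$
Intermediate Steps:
$\left(\frac{33 - 16}{7 - 16} + 140\right)^{2} = \left(\frac{17}{7 + \left(-21 + 5\right)} + 140\right)^{2} = \left(\frac{17}{7 - 16} + 140\right)^{2} = \left(\frac{17}{-9} + 140\right)^{2} = \left(17 \left(- \frac{1}{9}\right) + 140\right)^{2} = \left(- \frac{17}{9} + 140\right)^{2} = \left(\frac{1243}{9}\right)^{2} = \frac{1545049}{81}$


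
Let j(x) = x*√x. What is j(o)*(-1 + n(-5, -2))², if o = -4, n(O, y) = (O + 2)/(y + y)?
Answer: -I/2 ≈ -0.5*I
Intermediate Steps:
n(O, y) = (2 + O)/(2*y) (n(O, y) = (2 + O)/((2*y)) = (2 + O)*(1/(2*y)) = (2 + O)/(2*y))
j(x) = x^(3/2)
j(o)*(-1 + n(-5, -2))² = (-4)^(3/2)*(-1 + (½)*(2 - 5)/(-2))² = (-8*I)*(-1 + (½)*(-½)*(-3))² = (-8*I)*(-1 + ¾)² = (-8*I)*(-¼)² = -8*I*(1/16) = -I/2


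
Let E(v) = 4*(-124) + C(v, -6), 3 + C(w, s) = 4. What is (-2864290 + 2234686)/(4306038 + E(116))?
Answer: -209868/1435181 ≈ -0.14623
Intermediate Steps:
C(w, s) = 1 (C(w, s) = -3 + 4 = 1)
E(v) = -495 (E(v) = 4*(-124) + 1 = -496 + 1 = -495)
(-2864290 + 2234686)/(4306038 + E(116)) = (-2864290 + 2234686)/(4306038 - 495) = -629604/4305543 = -629604*1/4305543 = -209868/1435181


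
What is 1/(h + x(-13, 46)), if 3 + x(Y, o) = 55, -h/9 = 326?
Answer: -1/2882 ≈ -0.00034698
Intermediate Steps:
h = -2934 (h = -9*326 = -2934)
x(Y, o) = 52 (x(Y, o) = -3 + 55 = 52)
1/(h + x(-13, 46)) = 1/(-2934 + 52) = 1/(-2882) = -1/2882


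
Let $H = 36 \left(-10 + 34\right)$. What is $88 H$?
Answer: $76032$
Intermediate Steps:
$H = 864$ ($H = 36 \cdot 24 = 864$)
$88 H = 88 \cdot 864 = 76032$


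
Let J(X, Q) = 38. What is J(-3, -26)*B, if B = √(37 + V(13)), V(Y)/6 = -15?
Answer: 38*I*√53 ≈ 276.64*I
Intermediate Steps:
V(Y) = -90 (V(Y) = 6*(-15) = -90)
B = I*√53 (B = √(37 - 90) = √(-53) = I*√53 ≈ 7.2801*I)
J(-3, -26)*B = 38*(I*√53) = 38*I*√53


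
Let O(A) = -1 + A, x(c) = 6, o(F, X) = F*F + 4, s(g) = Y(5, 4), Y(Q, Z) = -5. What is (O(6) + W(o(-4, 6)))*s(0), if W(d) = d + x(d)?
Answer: -155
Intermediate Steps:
s(g) = -5
o(F, X) = 4 + F² (o(F, X) = F² + 4 = 4 + F²)
W(d) = 6 + d (W(d) = d + 6 = 6 + d)
(O(6) + W(o(-4, 6)))*s(0) = ((-1 + 6) + (6 + (4 + (-4)²)))*(-5) = (5 + (6 + (4 + 16)))*(-5) = (5 + (6 + 20))*(-5) = (5 + 26)*(-5) = 31*(-5) = -155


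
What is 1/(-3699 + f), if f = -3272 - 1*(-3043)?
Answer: -1/3928 ≈ -0.00025458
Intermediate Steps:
f = -229 (f = -3272 + 3043 = -229)
1/(-3699 + f) = 1/(-3699 - 229) = 1/(-3928) = -1/3928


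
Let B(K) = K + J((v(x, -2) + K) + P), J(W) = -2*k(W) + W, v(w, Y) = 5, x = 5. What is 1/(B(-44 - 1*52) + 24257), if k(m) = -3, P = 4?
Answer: 1/24080 ≈ 4.1528e-5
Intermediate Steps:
J(W) = 6 + W (J(W) = -2*(-3) + W = 6 + W)
B(K) = 15 + 2*K (B(K) = K + (6 + ((5 + K) + 4)) = K + (6 + (9 + K)) = K + (15 + K) = 15 + 2*K)
1/(B(-44 - 1*52) + 24257) = 1/((15 + 2*(-44 - 1*52)) + 24257) = 1/((15 + 2*(-44 - 52)) + 24257) = 1/((15 + 2*(-96)) + 24257) = 1/((15 - 192) + 24257) = 1/(-177 + 24257) = 1/24080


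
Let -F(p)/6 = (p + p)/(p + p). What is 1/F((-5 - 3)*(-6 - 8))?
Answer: -1/6 ≈ -0.16667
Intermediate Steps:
F(p) = -6 (F(p) = -6*(p + p)/(p + p) = -6*2*p/(2*p) = -6*2*p*1/(2*p) = -6*1 = -6)
1/F((-5 - 3)*(-6 - 8)) = 1/(-6) = -1/6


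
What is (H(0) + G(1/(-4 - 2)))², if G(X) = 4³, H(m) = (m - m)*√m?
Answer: 4096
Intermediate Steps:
H(m) = 0 (H(m) = 0*√m = 0)
G(X) = 64
(H(0) + G(1/(-4 - 2)))² = (0 + 64)² = 64² = 4096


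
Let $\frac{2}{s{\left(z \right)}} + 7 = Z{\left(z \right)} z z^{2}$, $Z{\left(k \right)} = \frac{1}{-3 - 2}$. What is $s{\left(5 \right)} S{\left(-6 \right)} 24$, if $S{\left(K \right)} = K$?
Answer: $9$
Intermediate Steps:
$Z{\left(k \right)} = - \frac{1}{5}$ ($Z{\left(k \right)} = \frac{1}{-5} = - \frac{1}{5}$)
$s{\left(z \right)} = \frac{2}{-7 - \frac{z^{3}}{5}}$ ($s{\left(z \right)} = \frac{2}{-7 - \frac{z z^{2}}{5}} = \frac{2}{-7 - \frac{z^{3}}{5}}$)
$s{\left(5 \right)} S{\left(-6 \right)} 24 = \frac{10}{-35 - 5^{3}} \left(-6\right) 24 = \frac{10}{-35 - 125} \left(-6\right) 24 = \frac{10}{-160} \left(-6\right) 24 = 10 \left(- \frac{1}{160}\right) \left(-6\right) 24 = \left(- \frac{1}{16}\right) \left(-6\right) 24 = \frac{3}{8} \cdot 24 = 9$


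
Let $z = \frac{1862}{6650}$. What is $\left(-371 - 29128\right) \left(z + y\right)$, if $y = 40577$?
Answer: $- \frac{29924729568}{25} \approx -1.197 \cdot 10^{9}$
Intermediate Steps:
$z = \frac{7}{25}$ ($z = 1862 \cdot \frac{1}{6650} = \frac{7}{25} \approx 0.28$)
$\left(-371 - 29128\right) \left(z + y\right) = \left(-371 - 29128\right) \left(\frac{7}{25} + 40577\right) = \left(-29499\right) \frac{1014432}{25} = - \frac{29924729568}{25}$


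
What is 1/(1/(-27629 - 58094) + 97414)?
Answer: 85723/8350620321 ≈ 1.0265e-5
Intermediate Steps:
1/(1/(-27629 - 58094) + 97414) = 1/(1/(-85723) + 97414) = 1/(-1/85723 + 97414) = 1/(8350620321/85723) = 85723/8350620321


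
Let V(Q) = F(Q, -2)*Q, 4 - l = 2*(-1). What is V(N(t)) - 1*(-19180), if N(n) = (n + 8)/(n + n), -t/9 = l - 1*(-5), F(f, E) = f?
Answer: 751941001/39204 ≈ 19180.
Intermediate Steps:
l = 6 (l = 4 - 2*(-1) = 4 - 1*(-2) = 4 + 2 = 6)
t = -99 (t = -9*(6 - 1*(-5)) = -9*(6 + 5) = -9*11 = -99)
N(n) = (8 + n)/(2*n) (N(n) = (8 + n)/((2*n)) = (8 + n)*(1/(2*n)) = (8 + n)/(2*n))
V(Q) = Q² (V(Q) = Q*Q = Q²)
V(N(t)) - 1*(-19180) = ((½)*(8 - 99)/(-99))² - 1*(-19180) = ((½)*(-1/99)*(-91))² + 19180 = (91/198)² + 19180 = 8281/39204 + 19180 = 751941001/39204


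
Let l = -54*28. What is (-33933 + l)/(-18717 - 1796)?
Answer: 35445/20513 ≈ 1.7279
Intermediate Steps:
l = -1512
(-33933 + l)/(-18717 - 1796) = (-33933 - 1512)/(-18717 - 1796) = -35445/(-20513) = -35445*(-1/20513) = 35445/20513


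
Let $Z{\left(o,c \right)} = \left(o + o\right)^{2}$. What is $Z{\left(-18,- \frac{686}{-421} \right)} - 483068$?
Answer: $-481772$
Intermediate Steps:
$Z{\left(o,c \right)} = 4 o^{2}$ ($Z{\left(o,c \right)} = \left(2 o\right)^{2} = 4 o^{2}$)
$Z{\left(-18,- \frac{686}{-421} \right)} - 483068 = 4 \left(-18\right)^{2} - 483068 = 4 \cdot 324 - 483068 = 1296 - 483068 = -481772$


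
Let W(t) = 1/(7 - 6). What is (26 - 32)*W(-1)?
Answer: -6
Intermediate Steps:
W(t) = 1 (W(t) = 1/1 = 1)
(26 - 32)*W(-1) = (26 - 32)*1 = -6*1 = -6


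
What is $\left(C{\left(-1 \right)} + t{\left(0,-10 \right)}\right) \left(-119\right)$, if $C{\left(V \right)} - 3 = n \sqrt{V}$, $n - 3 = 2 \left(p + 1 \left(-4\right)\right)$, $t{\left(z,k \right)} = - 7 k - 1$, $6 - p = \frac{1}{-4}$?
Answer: $-8568 - \frac{1785 i}{2} \approx -8568.0 - 892.5 i$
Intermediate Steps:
$p = \frac{25}{4}$ ($p = 6 - \frac{1}{-4} = 6 - - \frac{1}{4} = 6 + \frac{1}{4} = \frac{25}{4} \approx 6.25$)
$t{\left(z,k \right)} = -1 - 7 k$
$n = \frac{15}{2}$ ($n = 3 + 2 \left(\frac{25}{4} + 1 \left(-4\right)\right) = 3 + 2 \left(\frac{25}{4} - 4\right) = 3 + 2 \cdot \frac{9}{4} = 3 + \frac{9}{2} = \frac{15}{2} \approx 7.5$)
$C{\left(V \right)} = 3 + \frac{15 \sqrt{V}}{2}$
$\left(C{\left(-1 \right)} + t{\left(0,-10 \right)}\right) \left(-119\right) = \left(\left(3 + \frac{15 \sqrt{-1}}{2}\right) - -69\right) \left(-119\right) = \left(\left(3 + \frac{15 i}{2}\right) + \left(-1 + 70\right)\right) \left(-119\right) = \left(\left(3 + \frac{15 i}{2}\right) + 69\right) \left(-119\right) = \left(72 + \frac{15 i}{2}\right) \left(-119\right) = -8568 - \frac{1785 i}{2}$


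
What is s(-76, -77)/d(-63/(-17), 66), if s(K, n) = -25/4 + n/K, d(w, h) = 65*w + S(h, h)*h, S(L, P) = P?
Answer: -3383/2969586 ≈ -0.0011392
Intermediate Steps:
d(w, h) = h**2 + 65*w (d(w, h) = 65*w + h*h = 65*w + h**2 = h**2 + 65*w)
s(K, n) = -25/4 + n/K (s(K, n) = -25*1/4 + n/K = -25/4 + n/K)
s(-76, -77)/d(-63/(-17), 66) = (-25/4 - 77/(-76))/(66**2 + 65*(-63/(-17))) = (-25/4 - 77*(-1/76))/(4356 + 65*(-63*(-1/17))) = (-25/4 + 77/76)/(4356 + 65*(63/17)) = -199/(38*(4356 + 4095/17)) = -199/(38*78147/17) = -199/38*17/78147 = -3383/2969586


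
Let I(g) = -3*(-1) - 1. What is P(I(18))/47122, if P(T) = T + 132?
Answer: 67/23561 ≈ 0.0028437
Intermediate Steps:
I(g) = 2 (I(g) = 3 - 1 = 2)
P(T) = 132 + T
P(I(18))/47122 = (132 + 2)/47122 = 134*(1/47122) = 67/23561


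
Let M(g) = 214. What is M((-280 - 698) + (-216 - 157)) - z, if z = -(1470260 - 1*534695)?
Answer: 935779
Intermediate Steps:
z = -935565 (z = -(1470260 - 534695) = -1*935565 = -935565)
M((-280 - 698) + (-216 - 157)) - z = 214 - 1*(-935565) = 214 + 935565 = 935779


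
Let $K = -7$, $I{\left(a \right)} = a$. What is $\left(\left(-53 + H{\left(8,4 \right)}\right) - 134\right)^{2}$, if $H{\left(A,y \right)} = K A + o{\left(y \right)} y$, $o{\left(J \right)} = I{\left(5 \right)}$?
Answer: $49729$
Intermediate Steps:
$o{\left(J \right)} = 5$
$H{\left(A,y \right)} = - 7 A + 5 y$
$\left(\left(-53 + H{\left(8,4 \right)}\right) - 134\right)^{2} = \left(\left(-53 + \left(\left(-7\right) 8 + 5 \cdot 4\right)\right) - 134\right)^{2} = \left(\left(-53 + \left(-56 + 20\right)\right) - 134\right)^{2} = \left(\left(-53 - 36\right) - 134\right)^{2} = \left(-89 - 134\right)^{2} = \left(-223\right)^{2} = 49729$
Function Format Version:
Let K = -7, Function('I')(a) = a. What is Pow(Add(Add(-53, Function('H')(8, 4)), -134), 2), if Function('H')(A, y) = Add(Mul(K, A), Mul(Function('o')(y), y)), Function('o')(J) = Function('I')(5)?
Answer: 49729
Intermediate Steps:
Function('o')(J) = 5
Function('H')(A, y) = Add(Mul(-7, A), Mul(5, y))
Pow(Add(Add(-53, Function('H')(8, 4)), -134), 2) = Pow(Add(Add(-53, Add(Mul(-7, 8), Mul(5, 4))), -134), 2) = Pow(Add(Add(-53, Add(-56, 20)), -134), 2) = Pow(Add(Add(-53, -36), -134), 2) = Pow(Add(-89, -134), 2) = Pow(-223, 2) = 49729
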